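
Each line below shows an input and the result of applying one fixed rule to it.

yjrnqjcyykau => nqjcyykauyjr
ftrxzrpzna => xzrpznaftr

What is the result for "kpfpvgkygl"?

What's happening: move the first 3 characters to the end (rotate left by 3).
Applying that to "kpfpvgkygl" gives "pvgkyglkpf".

pvgkyglkpf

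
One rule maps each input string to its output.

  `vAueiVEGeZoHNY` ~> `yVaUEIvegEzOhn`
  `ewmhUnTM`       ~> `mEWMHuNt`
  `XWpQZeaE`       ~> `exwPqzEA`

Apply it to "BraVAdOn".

Rule — move the last character to the front, then flip the case of every letter.
Starting from "BraVAdOn": after the first operation, "nBraVAdO"; after the second, "NbRAvaDo".

NbRAvaDo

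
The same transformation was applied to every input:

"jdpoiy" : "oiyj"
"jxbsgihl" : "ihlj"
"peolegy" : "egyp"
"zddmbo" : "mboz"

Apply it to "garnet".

netg

The rule is to move the first character to the end, then keep only the last 4 characters.
For "garnet" the result is "netg".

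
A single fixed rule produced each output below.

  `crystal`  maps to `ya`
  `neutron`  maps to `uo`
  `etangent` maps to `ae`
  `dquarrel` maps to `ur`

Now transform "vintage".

ng

The rule is to keep one character in every 3, starting at position 3 (positions 3rd, 6th, 9th, ...).
"vintage" → "ng".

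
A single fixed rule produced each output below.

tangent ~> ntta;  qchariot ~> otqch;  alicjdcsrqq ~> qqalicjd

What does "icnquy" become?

In each case the input is transformed by: move the last 2 characters to the front (rotate right by 2), then delete the last 3 characters.
Applying that to "icnquy" gives "uyi".

uyi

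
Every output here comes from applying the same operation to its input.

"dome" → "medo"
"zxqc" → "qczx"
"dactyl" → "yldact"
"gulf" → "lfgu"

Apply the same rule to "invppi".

Each output is the input with this applied: move the last 2 characters to the front (rotate right by 2).
Doing the same to "invppi": "piinvp".

piinvp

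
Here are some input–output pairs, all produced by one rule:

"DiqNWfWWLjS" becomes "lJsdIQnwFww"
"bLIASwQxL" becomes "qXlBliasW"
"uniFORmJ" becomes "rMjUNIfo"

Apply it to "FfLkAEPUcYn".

CyNfFlKaepu

Each output is the input with this applied: flip the case of every letter, then move the last 3 characters to the front (rotate right by 3).
Doing the same to "FfLkAEPUcYn": "CyNfFlKaepu".
(Check on "bLIASwQxL": → "BliasWqXl" → "qXlBliasW" ✓)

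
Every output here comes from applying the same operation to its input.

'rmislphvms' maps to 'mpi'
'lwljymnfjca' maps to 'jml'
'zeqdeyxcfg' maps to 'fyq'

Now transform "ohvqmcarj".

What's happening: keep one character in every 3, starting at position 3 (positions 3rd, 6th, 9th, ...), then reverse the string.
For "ohvqmcarj", step one produces "vcj"; step two turns that into "jcv".
(Check on "lwljymnfjca": → "lmj" → "jml" ✓)

jcv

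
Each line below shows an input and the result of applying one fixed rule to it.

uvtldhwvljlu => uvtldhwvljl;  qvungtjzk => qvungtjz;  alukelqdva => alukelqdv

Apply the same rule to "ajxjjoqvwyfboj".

The transformation: delete the last character.
"ajxjjoqvwyfboj" → "ajxjjoqvwyfbo".

ajxjjoqvwyfbo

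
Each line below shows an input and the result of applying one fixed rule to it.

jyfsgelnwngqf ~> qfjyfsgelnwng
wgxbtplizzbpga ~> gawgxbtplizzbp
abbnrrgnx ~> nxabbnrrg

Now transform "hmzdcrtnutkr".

krhmzdcrtnut

Each output is the input with this applied: move the last 2 characters to the front (rotate right by 2).
"hmzdcrtnutkr" → "krhmzdcrtnut".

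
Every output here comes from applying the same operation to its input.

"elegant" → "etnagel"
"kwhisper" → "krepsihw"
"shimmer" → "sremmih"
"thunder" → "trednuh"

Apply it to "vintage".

vegatni

Looking at the pairs, the operation is to move the first character to the end, then reverse the string.
Starting from "vintage": after the first operation, "intagev"; after the second, "vegatni".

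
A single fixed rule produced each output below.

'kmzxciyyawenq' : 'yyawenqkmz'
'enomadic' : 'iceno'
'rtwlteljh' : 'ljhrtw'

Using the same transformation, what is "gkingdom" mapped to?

omgki

Each output is the input with this applied: move the first 3 characters to the end (rotate left by 3), then delete the first 3 characters.
Applying both steps to "gkingdom": "ngdomgki", then "omgki".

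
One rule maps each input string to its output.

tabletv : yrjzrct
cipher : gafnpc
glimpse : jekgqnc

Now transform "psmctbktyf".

qnakzrridw

The rule is to shift every letter 2 places backward in the alphabet (wrapping around), then swap each adjacent pair of characters (1↔2, 3↔4, ...).
For "psmctbktyf", step one produces "nqkarzirwd"; step two turns that into "qnakzrridw".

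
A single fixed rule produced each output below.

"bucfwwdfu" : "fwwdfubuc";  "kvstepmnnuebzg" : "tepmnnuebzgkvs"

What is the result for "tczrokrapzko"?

rokrapzkotcz

Each output is the input with this applied: move the first 3 characters to the end (rotate left by 3).
So "tczrokrapzko" becomes "rokrapzkotcz".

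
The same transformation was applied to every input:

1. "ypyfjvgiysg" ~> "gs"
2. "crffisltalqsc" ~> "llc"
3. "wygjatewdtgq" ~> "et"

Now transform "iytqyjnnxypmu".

nyu

In each case the input is transformed by: keep one character in every 3, starting at position 1 (positions 1st, 4th, 7th, ...), then delete the first 2 characters.
Working it through for "iytqyjnnxypmu": intermediate "iqnyu", final "nyu".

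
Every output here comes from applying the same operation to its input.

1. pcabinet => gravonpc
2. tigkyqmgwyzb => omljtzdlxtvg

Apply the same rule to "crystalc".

Looking at the pairs, the operation is to reverse the string, then shift every letter 13 places forward in the alphabet (wrapping around) — i.e. ROT13.
For "crystalc", step one produces "clatsyrc"; step two turns that into "pyngflep".

pyngflep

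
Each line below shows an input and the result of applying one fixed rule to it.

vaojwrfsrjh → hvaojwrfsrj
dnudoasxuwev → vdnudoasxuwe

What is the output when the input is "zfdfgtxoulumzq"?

qzfdfgtxoulumz

Rule — move the last character to the front.
"zfdfgtxoulumzq" → "qzfdfgtxoulumz".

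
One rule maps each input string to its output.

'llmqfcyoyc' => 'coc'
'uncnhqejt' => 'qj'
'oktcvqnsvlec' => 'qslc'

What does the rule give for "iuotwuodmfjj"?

Each output is the input with this applied: keep every other character starting from the second (positions 2nd, 4th, 6th, ...), then delete the first 2 characters.
On "iuotwuodmfjj" that produces "udfj".
(Check on "oktcvqnsvlec": → "kcqslc" → "qslc" ✓)

udfj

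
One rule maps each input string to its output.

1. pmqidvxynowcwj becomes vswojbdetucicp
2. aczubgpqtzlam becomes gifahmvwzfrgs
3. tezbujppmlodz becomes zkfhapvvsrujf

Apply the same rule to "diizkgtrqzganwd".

joofqmzxwfmgtcj

What's happening: shift every letter 6 places forward in the alphabet (wrapping around).
For "diizkgtrqzganwd" the result is "joofqmzxwfmgtcj".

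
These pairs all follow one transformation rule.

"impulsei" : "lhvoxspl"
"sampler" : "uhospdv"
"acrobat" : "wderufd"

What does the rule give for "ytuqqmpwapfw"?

Rule — shift every letter 3 places forward in the alphabet (wrapping around), then reverse the string.
Working it through for "ytuqqmpwapfw": intermediate "bwxttpszdsiz", final "zisdzspttxwb".

zisdzspttxwb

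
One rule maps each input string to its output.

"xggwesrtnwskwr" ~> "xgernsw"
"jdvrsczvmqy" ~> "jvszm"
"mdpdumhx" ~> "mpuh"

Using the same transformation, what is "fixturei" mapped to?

fxue

Each output is the input with this applied: delete the last character, then keep every other character starting from the first (positions 1st, 3rd, 5th, ...).
On "fixturei": the first step gives "fixture", and the second then gives "fxue".
(Check on "xggwesrtnwskwr": → "xggwesrtnwskw" → "xgernsw" ✓)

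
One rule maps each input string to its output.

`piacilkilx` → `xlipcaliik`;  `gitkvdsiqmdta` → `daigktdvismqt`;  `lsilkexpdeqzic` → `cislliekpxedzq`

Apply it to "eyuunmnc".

cnyeuumn

Looking at the pairs, the operation is to swap each adjacent pair of characters (1↔2, 3↔4, ...), then move the last 2 characters to the front (rotate right by 2).
Starting from "eyuunmnc": after the first operation, "yeuumncn"; after the second, "cnyeuumn".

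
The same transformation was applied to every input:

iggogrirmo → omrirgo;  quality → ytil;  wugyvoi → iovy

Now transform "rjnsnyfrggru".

urggrfyns

The pattern: reverse the string, then delete the last 3 characters.
Working it through for "rjnsnyfrggru": intermediate "urggrfynsnjr", final "urggrfyns".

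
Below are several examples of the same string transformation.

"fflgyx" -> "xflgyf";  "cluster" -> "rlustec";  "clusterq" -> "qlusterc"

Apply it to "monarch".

honarcm

Each output is the input with this applied: swap the first and last characters.
For "monarch" the result is "honarcm".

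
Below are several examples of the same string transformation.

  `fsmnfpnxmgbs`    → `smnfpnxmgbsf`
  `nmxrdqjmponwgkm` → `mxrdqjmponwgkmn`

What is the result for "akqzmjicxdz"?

kqzmjicxdza

The rule is to move the first character to the end.
Doing the same to "akqzmjicxdz": "kqzmjicxdza".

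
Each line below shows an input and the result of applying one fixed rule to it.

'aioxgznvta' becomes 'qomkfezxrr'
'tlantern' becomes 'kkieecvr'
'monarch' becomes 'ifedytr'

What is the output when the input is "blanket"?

In each case the input is transformed by: sort the characters into reverse alphabetical order, then shift every letter 9 places backward in the alphabet (wrapping around).
On "blanket" that produces "kecbvsr".

kecbvsr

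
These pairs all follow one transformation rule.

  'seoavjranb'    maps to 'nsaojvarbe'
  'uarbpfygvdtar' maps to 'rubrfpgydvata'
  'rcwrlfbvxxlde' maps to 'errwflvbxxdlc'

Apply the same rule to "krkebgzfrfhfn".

nkekgbfzfrfhr

In each case the input is transformed by: swap each adjacent pair of characters (1↔2, 3↔4, ...), then swap the first and last characters.
For "krkebgzfrfhfn", step one produces "rkekgbfzfrfhn"; step two turns that into "nkekgbfzfrfhr".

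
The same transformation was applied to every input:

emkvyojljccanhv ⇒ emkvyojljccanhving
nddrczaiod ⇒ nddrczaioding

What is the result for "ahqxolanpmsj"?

Looking at the pairs, the operation is to append "ing".
For "ahqxolanpmsj" the result is "ahqxolanpmsjing".

ahqxolanpmsjing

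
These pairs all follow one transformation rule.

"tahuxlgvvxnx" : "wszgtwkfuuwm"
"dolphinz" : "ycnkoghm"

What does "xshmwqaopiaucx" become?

wwrglvpznohztb

The rule is to move the last character to the front, then shift every letter 1 place backward in the alphabet (wrapping around).
"xshmwqaopiaucx" → "wwrglvpznohztb".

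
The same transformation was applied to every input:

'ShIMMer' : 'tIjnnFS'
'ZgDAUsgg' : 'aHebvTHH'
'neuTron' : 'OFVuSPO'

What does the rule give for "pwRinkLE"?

QXsJOLmf

The pattern: flip the case of every letter, then shift every letter 1 place forward in the alphabet (wrapping around).
Working it through for "pwRinkLE": intermediate "PWrINKle", final "QXsJOLmf".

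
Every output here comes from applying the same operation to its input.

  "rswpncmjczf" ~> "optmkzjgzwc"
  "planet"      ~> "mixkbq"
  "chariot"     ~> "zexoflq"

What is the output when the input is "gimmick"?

What's happening: shift every letter 3 places backward in the alphabet (wrapping around).
On "gimmick" that produces "dfjjfzh".

dfjjfzh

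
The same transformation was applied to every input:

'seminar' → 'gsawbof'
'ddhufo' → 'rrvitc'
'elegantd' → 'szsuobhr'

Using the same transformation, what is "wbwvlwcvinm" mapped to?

The rule is to shift every letter 12 places backward in the alphabet (wrapping around).
Applying that to "wbwvlwcvinm" gives "kpkjzkqjwba".

kpkjzkqjwba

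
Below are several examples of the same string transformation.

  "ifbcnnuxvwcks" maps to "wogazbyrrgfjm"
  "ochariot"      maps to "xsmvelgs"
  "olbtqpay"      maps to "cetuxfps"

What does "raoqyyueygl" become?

Each output is the input with this applied: reverse the string, then shift every letter 4 places forward in the alphabet (wrapping around).
On "raoqyyueygl": the first step gives "lgyeuyyqoar", and the second then gives "pkciyccusev".

pkciyccusev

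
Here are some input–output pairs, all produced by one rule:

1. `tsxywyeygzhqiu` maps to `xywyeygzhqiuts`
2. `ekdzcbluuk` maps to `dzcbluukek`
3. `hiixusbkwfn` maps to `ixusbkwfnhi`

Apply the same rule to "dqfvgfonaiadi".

The transformation: move the first 2 characters to the end (rotate left by 2).
"dqfvgfonaiadi" → "fvgfonaiadidq".

fvgfonaiadidq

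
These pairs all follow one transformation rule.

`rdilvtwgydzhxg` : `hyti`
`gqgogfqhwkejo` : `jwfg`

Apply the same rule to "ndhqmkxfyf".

In each case the input is transformed by: keep one character in every 3, starting at position 3 (positions 3rd, 6th, 9th, ...), then reverse the string.
Working it through for "ndhqmkxfyf": intermediate "hky", final "ykh".
(Check on "gqgogfqhwkejo": → "gfwj" → "jwfg" ✓)

ykh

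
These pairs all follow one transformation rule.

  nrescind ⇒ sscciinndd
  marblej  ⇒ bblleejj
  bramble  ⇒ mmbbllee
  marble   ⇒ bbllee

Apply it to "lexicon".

iiccoonn

The rule is to delete the first 3 characters, then double every character.
"lexicon" → "icon" → "iiccoonn".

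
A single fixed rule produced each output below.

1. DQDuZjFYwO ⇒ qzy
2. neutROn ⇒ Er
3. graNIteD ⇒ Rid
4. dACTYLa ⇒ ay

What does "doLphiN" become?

OH

Each output is the input with this applied: flip the case of every letter, then keep one character in every 3, starting at position 2 (positions 2nd, 5th, 8th, ...).
Starting from "doLphiN": after the first operation, "DOlPHIn"; after the second, "OH".
(Check on "DQDuZjFYwO": → "dqdUzJfyWo" → "qzy" ✓)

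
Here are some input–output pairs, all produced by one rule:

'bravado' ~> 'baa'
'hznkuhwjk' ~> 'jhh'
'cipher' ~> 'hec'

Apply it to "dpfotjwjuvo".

Rule — sort the characters into reverse alphabetical order, then keep only the last 3 characters.
Starting from "dpfotjwjuvo": after the first operation, "wvutpoojjfd"; after the second, "jfd".

jfd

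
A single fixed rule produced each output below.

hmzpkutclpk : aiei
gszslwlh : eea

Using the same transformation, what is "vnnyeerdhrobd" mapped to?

oau

Rule — shift every letter 7 places backward in the alphabet (wrapping around), then keep only the vowels.
Starting from "vnnyeerdhrobd": after the first operation, "oggrxxkwakhuw"; after the second, "oau".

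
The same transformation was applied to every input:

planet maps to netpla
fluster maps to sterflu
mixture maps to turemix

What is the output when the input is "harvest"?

What's happening: move the first 3 characters to the end (rotate left by 3).
Doing the same to "harvest": "vesthar".

vesthar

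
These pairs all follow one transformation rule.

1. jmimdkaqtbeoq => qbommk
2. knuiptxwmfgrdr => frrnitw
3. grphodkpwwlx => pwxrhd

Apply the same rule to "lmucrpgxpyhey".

The rule is to keep every other character starting from the second (positions 2nd, 4th, 6th, ...), then move the last 3 characters to the front (rotate right by 3).
Starting from "lmucrpgxpyhey": after the first operation, "mcpxye"; after the second, "xyemcp".
(Check on "grphodkpwwlx": → "rhdpwx" → "pwxrhd" ✓)

xyemcp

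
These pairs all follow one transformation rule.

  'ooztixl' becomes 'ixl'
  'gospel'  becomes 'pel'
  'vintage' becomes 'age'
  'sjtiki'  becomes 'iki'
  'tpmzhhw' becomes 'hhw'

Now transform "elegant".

The pattern: keep only the last 3 characters.
"elegant" → "ant".

ant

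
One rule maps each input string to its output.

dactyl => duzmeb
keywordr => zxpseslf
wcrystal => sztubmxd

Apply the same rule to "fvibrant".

jcsbougw

The pattern: shift every letter 1 place forward in the alphabet (wrapping around), then move the first 2 characters to the end (rotate left by 2).
Doing the same to "fvibrant": "jcsbougw".
(Check on "wcrystal": → "xdsztubm" → "sztubmxd" ✓)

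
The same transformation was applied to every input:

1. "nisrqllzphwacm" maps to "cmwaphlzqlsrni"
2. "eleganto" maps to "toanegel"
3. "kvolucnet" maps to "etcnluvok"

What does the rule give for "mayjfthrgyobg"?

bgyorgthjfaym

Rule — reverse the string, then swap each adjacent pair of characters (1↔2, 3↔4, ...).
"mayjfthrgyobg" → "gboygrhtfjyam" → "bgyorgthjfaym".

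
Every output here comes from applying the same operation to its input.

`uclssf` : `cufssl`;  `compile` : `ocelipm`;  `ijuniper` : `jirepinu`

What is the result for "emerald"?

Looking at the pairs, the operation is to reverse the string, then move the last 2 characters to the front (rotate right by 2).
For "emerald", step one produces "dlareme"; step two turns that into "medlare".

medlare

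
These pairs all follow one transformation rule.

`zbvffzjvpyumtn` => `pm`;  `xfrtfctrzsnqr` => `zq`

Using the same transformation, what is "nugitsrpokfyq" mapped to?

oy

In each case the input is transformed by: keep one character in every 3, starting at position 3 (positions 3rd, 6th, 9th, ...), then delete the first 2 characters.
"nugitsrpokfyq" → "oy".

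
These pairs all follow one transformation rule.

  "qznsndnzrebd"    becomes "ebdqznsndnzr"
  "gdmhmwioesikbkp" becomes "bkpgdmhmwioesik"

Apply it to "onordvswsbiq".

What's happening: move the last 3 characters to the front (rotate right by 3).
So "onordvswsbiq" becomes "biqonordvsws".

biqonordvsws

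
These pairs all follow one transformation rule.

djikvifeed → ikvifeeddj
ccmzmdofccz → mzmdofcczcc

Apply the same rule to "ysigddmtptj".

igddmtptjys

The rule is to move the first 2 characters to the end (rotate left by 2).
So "ysigddmtptj" becomes "igddmtptjys".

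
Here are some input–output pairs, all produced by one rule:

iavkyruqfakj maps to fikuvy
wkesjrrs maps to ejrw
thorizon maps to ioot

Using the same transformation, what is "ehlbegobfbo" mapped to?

Looking at the pairs, the operation is to keep every other character starting from the first (positions 1st, 3rd, 5th, ...), then sort the characters into alphabetical order.
"ehlbegobfbo" → "eleofo" → "eefloo".
(Check on "thorizon": → "toio" → "ioot" ✓)

eefloo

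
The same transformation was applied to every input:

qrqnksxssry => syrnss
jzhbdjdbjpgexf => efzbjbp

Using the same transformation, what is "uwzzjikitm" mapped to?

imwzi

The pattern: move the last 3 characters to the front (rotate right by 3), then keep every other character starting from the first (positions 1st, 3rd, 5th, ...).
So "uwzzjikitm" becomes "imwzi".
(Check on "qrqnksxssry": → "sryqrqnksxs" → "syrnss" ✓)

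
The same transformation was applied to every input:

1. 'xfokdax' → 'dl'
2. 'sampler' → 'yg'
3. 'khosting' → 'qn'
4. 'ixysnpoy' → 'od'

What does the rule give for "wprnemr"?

Rule — shift every letter 6 places forward in the alphabet (wrapping around), then keep only the first 2 characters.
On "wprnemr": the first step gives "cvxtksx", and the second then gives "cv".

cv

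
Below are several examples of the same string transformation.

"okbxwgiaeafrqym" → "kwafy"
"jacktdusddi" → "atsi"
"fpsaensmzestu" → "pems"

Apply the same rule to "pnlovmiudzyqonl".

nvuyn

What's happening: keep one character in every 3, starting at position 2 (positions 2nd, 5th, 8th, ...).
On "pnlovmiudzyqonl" that produces "nvuyn".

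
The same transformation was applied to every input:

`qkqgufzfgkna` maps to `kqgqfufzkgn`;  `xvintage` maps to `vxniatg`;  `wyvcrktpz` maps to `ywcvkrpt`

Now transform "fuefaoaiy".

In each case the input is transformed by: delete the last character, then swap each adjacent pair of characters (1↔2, 3↔4, ...).
On "fuefaoaiy": the first step gives "fuefaoai", and the second then gives "uffeoaia".

uffeoaia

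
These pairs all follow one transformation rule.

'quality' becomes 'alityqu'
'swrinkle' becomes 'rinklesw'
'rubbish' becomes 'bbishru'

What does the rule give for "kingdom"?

The pattern: move the first 2 characters to the end (rotate left by 2).
So "kingdom" becomes "ngdomki".

ngdomki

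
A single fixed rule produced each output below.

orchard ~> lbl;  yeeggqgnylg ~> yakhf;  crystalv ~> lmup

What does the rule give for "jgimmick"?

What's happening: shift every letter 6 places backward in the alphabet (wrapping around), then keep every other character starting from the second (positions 2nd, 4th, 6th, ...).
On "jgimmick": the first step gives "dacggcwe", and the second then gives "agce".

agce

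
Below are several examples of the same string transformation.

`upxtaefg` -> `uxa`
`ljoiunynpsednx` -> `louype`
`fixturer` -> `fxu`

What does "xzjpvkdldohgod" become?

The rule is to delete the last 2 characters, then keep every other character starting from the first (positions 1st, 3rd, 5th, ...).
Starting from "xzjpvkdldohgod": after the first operation, "xzjpvkdldohg"; after the second, "xjvddh".

xjvddh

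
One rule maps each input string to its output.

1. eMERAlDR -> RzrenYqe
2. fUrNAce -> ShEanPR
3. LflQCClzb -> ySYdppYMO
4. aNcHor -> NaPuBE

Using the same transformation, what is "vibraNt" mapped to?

The pattern: shift every letter 13 places forward in the alphabet (wrapping around) — i.e. ROT13, then flip the case of every letter.
For "vibraNt" the result is "IVOENaG".

IVOENaG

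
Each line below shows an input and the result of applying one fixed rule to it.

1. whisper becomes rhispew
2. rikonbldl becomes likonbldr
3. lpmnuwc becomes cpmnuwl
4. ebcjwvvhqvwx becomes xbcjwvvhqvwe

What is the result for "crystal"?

In each case the input is transformed by: swap the first and last characters.
So "crystal" becomes "lrystac".

lrystac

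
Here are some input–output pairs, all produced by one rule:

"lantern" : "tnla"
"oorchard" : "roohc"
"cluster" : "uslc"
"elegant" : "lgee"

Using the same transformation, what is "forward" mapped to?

Looking at the pairs, the operation is to delete the last 3 characters, then sort the characters into reverse alphabetical order.
For "forward", step one produces "forw"; step two turns that into "wrof".

wrof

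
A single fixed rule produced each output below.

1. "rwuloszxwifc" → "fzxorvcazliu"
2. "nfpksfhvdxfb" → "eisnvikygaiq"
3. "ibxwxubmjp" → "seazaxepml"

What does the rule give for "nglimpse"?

hjolpsvq

Each output is the input with this applied: shift every letter 3 places forward in the alphabet (wrapping around), then swap the first and last characters.
On "nglimpse": the first step gives "qjolpsvh", and the second then gives "hjolpsvq".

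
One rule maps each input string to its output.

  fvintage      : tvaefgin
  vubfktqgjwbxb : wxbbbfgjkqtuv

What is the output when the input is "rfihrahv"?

rvafhhir

Rule — sort the characters into alphabetical order, then move the last 2 characters to the front (rotate right by 2).
On "rfihrahv": the first step gives "afhhirrv", and the second then gives "rvafhhir".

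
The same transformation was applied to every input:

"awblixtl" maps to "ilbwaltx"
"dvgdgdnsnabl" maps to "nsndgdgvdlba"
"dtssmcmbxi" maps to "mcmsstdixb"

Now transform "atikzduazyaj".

Looking at the pairs, the operation is to move the last 3 characters to the front (rotate right by 3), then reverse the string.
"atikzduazyaj" → "yajatikzduaz" → "zaudzkitajay".

zaudzkitajay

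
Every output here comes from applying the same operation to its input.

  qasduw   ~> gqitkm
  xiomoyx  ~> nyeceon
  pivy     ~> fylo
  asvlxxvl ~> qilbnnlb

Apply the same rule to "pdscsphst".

Looking at the pairs, the operation is to shift every letter 10 places backward in the alphabet (wrapping around).
On "pdscsphst" that produces "ftisifxij".

ftisifxij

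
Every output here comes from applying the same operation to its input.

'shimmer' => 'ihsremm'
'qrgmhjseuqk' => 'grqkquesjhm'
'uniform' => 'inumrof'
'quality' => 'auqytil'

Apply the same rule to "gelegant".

legtnage

Each output is the input with this applied: move the first 3 characters to the end (rotate left by 3), then reverse the string.
Working it through for "gelegant": intermediate "egantgel", final "legtnage".
(Check on "qrgmhjseuqk": → "mhjseuqkqrg" → "grqkquesjhm" ✓)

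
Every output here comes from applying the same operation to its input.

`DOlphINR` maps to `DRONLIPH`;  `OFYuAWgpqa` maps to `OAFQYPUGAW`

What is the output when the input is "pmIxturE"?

What's happening: take characters alternately from the front and the back (1st, last, 2nd, 2nd-last, ...), then convert every letter to uppercase.
On "pmIxturE": the first step gives "pEmrIuxt", and the second then gives "PEMRIUXT".

PEMRIUXT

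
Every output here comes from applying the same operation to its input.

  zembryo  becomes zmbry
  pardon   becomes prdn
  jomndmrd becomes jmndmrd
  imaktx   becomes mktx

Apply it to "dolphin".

dlphn

The rule is to remove every vowel.
So "dolphin" becomes "dlphn".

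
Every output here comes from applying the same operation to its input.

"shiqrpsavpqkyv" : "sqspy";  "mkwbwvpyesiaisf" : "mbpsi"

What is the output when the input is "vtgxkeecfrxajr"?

Rule — keep one character in every 3, starting at position 1 (positions 1st, 4th, 7th, ...).
Applying that to "vtgxkeecfrxajr" gives "vxerj".

vxerj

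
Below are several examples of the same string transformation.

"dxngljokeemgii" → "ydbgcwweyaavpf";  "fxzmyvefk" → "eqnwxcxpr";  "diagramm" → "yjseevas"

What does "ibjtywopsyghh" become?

Rule — move the first 3 characters to the end (rotate left by 3), then shift every letter 8 places backward in the alphabet (wrapping around).
"ibjtywopsyghh" → "tywopsyghhibj" → "lqoghkqyzzatb".
(Check on "fxzmyvefk": → "myvefkfxz" → "eqnwxcxpr" ✓)

lqoghkqyzzatb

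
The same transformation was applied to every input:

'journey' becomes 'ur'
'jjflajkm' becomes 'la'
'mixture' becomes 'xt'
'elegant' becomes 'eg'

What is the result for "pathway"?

Each output is the input with this applied: delete the last 3 characters, then keep only the last 2 characters.
Applying both steps to "pathway": "path", then "th".

th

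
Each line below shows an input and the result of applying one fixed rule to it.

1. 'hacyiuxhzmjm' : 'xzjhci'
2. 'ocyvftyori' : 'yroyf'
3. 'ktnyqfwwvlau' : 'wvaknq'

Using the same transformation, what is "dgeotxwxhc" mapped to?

whdet

Rule — keep every other character starting from the first (positions 1st, 3rd, 5th, ...), then move the first 3 characters to the end (rotate left by 3).
Starting from "dgeotxwxhc": after the first operation, "detwh"; after the second, "whdet".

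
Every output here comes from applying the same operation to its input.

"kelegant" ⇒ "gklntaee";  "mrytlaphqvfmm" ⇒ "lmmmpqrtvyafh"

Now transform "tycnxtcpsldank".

dklnnpsttxyacc

The transformation: sort the characters into alphabetical order, then move the first 3 characters to the end (rotate left by 3).
Applying both steps to "tycnxtcpsldank": "accdklnnpsttxy", then "dklnnpsttxyacc".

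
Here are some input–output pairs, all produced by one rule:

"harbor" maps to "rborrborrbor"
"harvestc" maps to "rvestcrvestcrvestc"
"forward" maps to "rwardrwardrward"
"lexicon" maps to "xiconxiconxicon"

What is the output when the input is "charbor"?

Rule — delete the first 2 characters, then write the whole string 3 times in a row.
For "charbor" the result is "arborarborarbor".

arborarborarbor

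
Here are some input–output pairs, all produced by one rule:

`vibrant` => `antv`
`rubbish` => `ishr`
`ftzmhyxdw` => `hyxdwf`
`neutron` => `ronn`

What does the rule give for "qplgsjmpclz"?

sjmpclzq

Rule — move the first character to the end, then delete the first 3 characters.
Working it through for "qplgsjmpclz": intermediate "plgsjmpclzq", final "sjmpclzq".
(Check on "vibrant": → "ibrantv" → "antv" ✓)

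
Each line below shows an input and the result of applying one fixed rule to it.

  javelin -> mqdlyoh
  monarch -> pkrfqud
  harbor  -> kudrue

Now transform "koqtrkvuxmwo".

The pattern: shift every letter 3 places forward in the alphabet (wrapping around), then take characters alternately from the front and the back (1st, last, 2nd, 2nd-last, ...).
Starting from "koqtrkvuxmwo": after the first operation, "nrtwunyxapzr"; after the second, "nrrztpwauxny".

nrrztpwauxny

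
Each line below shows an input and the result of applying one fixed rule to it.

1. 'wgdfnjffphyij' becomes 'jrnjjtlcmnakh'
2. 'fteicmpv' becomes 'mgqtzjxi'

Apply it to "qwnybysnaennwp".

cfcwreirratuar

Rule — shift every letter 4 places forward in the alphabet (wrapping around), then move the first 3 characters to the end (rotate left by 3).
Doing the same to "qwnybysnaennwp": "cfcwreirratuar".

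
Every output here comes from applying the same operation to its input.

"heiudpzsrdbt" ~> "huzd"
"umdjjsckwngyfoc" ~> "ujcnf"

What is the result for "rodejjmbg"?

rem

Rule — keep one character in every 3, starting at position 1 (positions 1st, 4th, 7th, ...).
On "rodejjmbg" that produces "rem".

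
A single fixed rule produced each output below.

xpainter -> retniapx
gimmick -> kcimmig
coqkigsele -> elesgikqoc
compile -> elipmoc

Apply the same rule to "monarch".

hcranom

The transformation: reverse the string.
So "monarch" becomes "hcranom".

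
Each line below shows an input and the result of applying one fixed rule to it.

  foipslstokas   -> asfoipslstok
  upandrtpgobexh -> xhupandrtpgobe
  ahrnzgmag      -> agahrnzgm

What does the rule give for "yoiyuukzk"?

zkyoiyuuk

The pattern: move the last 2 characters to the front (rotate right by 2).
For "yoiyuukzk" the result is "zkyoiyuuk".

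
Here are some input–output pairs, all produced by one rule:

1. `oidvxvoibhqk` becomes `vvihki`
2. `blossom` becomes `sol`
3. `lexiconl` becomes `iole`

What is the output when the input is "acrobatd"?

oadc

What's happening: keep every other character starting from the second (positions 2nd, 4th, 6th, ...), then move the first character to the end.
So "acrobatd" becomes "oadc".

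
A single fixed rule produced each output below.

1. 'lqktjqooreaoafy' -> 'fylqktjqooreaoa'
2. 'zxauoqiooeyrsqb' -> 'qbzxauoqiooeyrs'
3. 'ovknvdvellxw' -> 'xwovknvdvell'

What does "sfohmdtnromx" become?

In each case the input is transformed by: move the last 2 characters to the front (rotate right by 2).
On "sfohmdtnromx" that produces "mxsfohmdtnro".

mxsfohmdtnro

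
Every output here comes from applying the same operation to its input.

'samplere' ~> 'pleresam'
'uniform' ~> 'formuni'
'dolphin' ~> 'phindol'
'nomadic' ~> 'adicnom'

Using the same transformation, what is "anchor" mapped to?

Rule — move the first 3 characters to the end (rotate left by 3).
Doing the same to "anchor": "horanc".

horanc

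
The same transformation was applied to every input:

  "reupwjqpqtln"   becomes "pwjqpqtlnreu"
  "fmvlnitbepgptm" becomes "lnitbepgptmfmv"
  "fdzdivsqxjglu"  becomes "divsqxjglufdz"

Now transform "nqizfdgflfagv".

zfdgflfagvnqi

Rule — move the first 3 characters to the end (rotate left by 3).
For "nqizfdgflfagv" the result is "zfdgflfagvnqi".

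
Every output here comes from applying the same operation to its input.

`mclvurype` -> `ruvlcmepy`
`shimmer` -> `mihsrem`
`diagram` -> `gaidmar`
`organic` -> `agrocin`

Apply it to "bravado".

The transformation: move the last 3 characters to the front (rotate right by 3), then reverse the string.
Working it through for "bravado": intermediate "adobrav", final "varboda".

varboda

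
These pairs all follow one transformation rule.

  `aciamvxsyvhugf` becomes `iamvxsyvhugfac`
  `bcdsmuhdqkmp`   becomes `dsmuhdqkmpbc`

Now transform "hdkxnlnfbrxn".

The rule is to move the first 2 characters to the end (rotate left by 2).
For "hdkxnlnfbrxn" the result is "kxnlnfbrxnhd".

kxnlnfbrxnhd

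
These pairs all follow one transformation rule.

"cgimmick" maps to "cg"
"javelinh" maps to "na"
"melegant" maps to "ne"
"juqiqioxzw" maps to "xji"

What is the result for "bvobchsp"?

sv

In each case the input is transformed by: swap the front and back halves of the string, then keep one character in every 3, starting at position 3 (positions 3rd, 6th, 9th, ...).
Working it through for "bvobchsp": intermediate "chspbvob", final "sv".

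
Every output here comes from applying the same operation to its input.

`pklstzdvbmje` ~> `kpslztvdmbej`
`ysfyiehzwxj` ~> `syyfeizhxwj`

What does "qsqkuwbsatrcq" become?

sqkqwusbtacrq

Rule — swap each adjacent pair of characters (1↔2, 3↔4, ...).
So "qsqkuwbsatrcq" becomes "sqkqwusbtacrq".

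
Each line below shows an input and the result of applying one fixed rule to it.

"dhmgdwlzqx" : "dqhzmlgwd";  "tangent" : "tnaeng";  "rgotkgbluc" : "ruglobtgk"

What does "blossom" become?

What's happening: delete the last character, then take characters alternately from the front and the back (1st, last, 2nd, 2nd-last, ...).
Working it through for "blossom": intermediate "blosso", final "bolsos".

bolsos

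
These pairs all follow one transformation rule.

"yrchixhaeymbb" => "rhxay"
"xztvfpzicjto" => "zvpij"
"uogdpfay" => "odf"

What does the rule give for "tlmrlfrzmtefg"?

lrfzt

Rule — keep every other character starting from the second (positions 2nd, 4th, 6th, ...), then delete the last character.
Working it through for "tlmrlfrzmtefg": intermediate "lrfztf", final "lrfzt".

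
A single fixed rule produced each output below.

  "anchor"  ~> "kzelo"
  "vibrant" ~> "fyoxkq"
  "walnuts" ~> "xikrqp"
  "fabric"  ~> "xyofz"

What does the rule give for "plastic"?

Rule — delete the first character, then shift every letter 3 places backward in the alphabet (wrapping around).
Doing the same to "plastic": "ixpqfz".

ixpqfz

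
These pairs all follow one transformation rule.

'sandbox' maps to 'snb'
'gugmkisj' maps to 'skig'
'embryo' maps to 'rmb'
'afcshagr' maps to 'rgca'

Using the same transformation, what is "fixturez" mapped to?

xtie

The pattern: sort the characters into reverse alphabetical order, then keep every other character starting from the second (positions 2nd, 4th, 6th, ...).
Applying both steps to "fixturez": "zxutrife", then "xtie".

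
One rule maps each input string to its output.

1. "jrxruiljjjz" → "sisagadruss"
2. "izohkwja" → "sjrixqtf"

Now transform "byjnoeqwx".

Rule — shift every letter 9 places forward in the alphabet (wrapping around), then move the last 2 characters to the front (rotate right by 2).
Working it through for "byjnoeqwx": intermediate "khswxnzfg", final "fgkhswxnz".

fgkhswxnz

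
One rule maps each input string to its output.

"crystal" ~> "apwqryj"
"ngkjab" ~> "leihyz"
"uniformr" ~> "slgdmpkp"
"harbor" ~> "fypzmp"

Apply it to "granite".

epylgrc

What's happening: shift every letter 2 places backward in the alphabet (wrapping around).
For "granite" the result is "epylgrc".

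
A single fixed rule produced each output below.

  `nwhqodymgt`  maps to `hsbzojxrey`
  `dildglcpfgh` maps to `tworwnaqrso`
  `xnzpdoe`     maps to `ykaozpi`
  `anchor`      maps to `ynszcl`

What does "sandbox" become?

lyomzid

What's happening: shift every letter 11 places forward in the alphabet (wrapping around), then move the first character to the end.
On "sandbox": the first step gives "dlyomzi", and the second then gives "lyomzid".
(Check on "xnzpdoe": → "iykaozp" → "ykaozpi" ✓)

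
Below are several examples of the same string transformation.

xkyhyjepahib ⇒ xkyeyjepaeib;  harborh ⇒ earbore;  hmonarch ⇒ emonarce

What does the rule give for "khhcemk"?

What's happening: replace every "h" with "e".
Applying that to "khhcemk" gives "keecemk".

keecemk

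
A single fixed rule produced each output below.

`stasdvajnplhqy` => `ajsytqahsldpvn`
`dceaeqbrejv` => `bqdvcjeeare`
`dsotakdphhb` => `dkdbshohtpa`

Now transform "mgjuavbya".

Looking at the pairs, the operation is to take characters alternately from the front and the back (1st, last, 2nd, 2nd-last, ...), then move the last 2 characters to the front (rotate right by 2).
On "mgjuavbya": the first step gives "magyjbuva", and the second then gives "vamagyjbu".

vamagyjbu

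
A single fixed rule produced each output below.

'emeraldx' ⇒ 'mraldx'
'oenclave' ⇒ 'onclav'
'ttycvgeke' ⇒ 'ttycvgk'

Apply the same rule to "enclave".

Rule — remove every "e".
For "enclave" the result is "nclav".

nclav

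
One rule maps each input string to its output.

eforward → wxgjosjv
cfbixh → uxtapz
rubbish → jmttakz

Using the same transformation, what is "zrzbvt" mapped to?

What's happening: shift every letter 8 places backward in the alphabet (wrapping around).
"zrzbvt" → "rjrtnl".

rjrtnl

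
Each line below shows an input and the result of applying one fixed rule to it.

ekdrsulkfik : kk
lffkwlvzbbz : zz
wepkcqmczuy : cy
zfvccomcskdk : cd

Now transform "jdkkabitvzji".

tj

The transformation: keep one character in every 3, starting at position 2 (positions 2nd, 5th, 8th, ...), then delete the first 2 characters.
Applying that to "jdkkabitvzji" gives "tj".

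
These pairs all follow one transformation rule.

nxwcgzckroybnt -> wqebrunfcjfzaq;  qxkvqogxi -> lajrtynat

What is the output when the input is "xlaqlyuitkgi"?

ljnwlxbotdoa

Looking at the pairs, the operation is to shift every letter 3 places forward in the alphabet (wrapping around), then reverse the string.
Starting from "xlaqlyuitkgi": after the first operation, "aodtobxlwnjl"; after the second, "ljnwlxbotdoa".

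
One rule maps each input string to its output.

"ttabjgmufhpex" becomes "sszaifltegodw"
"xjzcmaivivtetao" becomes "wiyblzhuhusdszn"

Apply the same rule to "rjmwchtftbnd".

What's happening: shift every letter 1 place backward in the alphabet (wrapping around).
Applying that to "rjmwchtftbnd" gives "qilvbgsesamc".

qilvbgsesamc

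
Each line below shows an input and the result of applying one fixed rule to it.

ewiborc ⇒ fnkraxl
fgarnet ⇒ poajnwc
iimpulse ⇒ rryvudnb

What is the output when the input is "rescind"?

The rule is to shift every letter 9 places forward in the alphabet (wrapping around), then swap each adjacent pair of characters (1↔2, 3↔4, ...).
Starting from "rescind": after the first operation, "anblrwm"; after the second, "nalbwrm".
(Check on "ewiborc": → "nfrkxal" → "fnkraxl" ✓)

nalbwrm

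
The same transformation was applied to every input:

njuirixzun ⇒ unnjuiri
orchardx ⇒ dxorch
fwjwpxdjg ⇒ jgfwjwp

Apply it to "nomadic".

Each output is the input with this applied: move the last 2 characters to the front (rotate right by 2), then delete the last 2 characters.
On "nomadic" that produces "icnom".

icnom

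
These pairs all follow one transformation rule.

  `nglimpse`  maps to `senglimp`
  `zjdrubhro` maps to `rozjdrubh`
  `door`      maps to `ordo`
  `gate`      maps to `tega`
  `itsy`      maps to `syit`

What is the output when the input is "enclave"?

veencla

The transformation: move the last 2 characters to the front (rotate right by 2).
So "enclave" becomes "veencla".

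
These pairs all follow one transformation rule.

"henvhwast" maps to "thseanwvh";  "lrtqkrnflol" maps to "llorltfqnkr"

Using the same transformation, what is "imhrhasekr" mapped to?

The rule is to reverse the string, then take characters alternately from the front and the back (1st, last, 2nd, 2nd-last, ...).
Doing the same to "imhrhasekr": "rikmehsrah".

rikmehsrah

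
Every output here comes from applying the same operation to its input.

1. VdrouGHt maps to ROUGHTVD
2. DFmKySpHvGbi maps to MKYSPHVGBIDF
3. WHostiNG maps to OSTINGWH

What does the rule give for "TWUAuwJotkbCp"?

Rule — move the first 2 characters to the end (rotate left by 2), then convert every letter to uppercase.
"TWUAuwJotkbCp" → "UAuwJotkbCpTW" → "UAUWJOTKBCPTW".

UAUWJOTKBCPTW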